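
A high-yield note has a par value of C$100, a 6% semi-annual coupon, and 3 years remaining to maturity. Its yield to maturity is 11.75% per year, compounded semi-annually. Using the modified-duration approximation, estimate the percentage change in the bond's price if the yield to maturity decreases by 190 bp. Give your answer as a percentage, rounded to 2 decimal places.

+4.97%

Periodic yield y = 0.05875. Modified duration first:
  t   CF        PV=CF/(1+0.05875)^t    t·PV
  1         3.00         2.8335         2.8335
  2         3.00         2.6763         5.3526
  3         3.00         2.5278         7.5834
  4         3.00         2.3875         9.5501
  5         3.00         2.2550        11.2752
  6       103.00        73.1268       438.7609
  Σ                     85.8070       475.3557
P = 85.8070; D_Mac = 5.53982 half-year periods = 2.76991 yrs; D_mod = 2.76991/(1+0.05875) = 2.61621 yrs.
ΔP/P ≈ -D_mod · Δy = -2.61621 × (-0.019) = +0.049708 = +4.9708%.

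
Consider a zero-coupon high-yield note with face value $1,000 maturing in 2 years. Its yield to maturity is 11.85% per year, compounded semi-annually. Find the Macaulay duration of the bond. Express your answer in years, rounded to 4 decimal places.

A zero-coupon bond has a single cash flow at maturity, so its Macaulay duration equals its maturity: 2 years.
(Equivalently: 4 semi-annual periods ÷ 2 = 2 years.)

2.0000 years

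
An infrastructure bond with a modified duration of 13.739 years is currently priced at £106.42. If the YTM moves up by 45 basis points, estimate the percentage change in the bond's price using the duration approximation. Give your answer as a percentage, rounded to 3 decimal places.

-6.183%

Duration approximation: ΔP/P ≈ -D_mod · Δy = -13.739 × (+0.0045) = -0.0618255.
As a percentage: -6.18255%.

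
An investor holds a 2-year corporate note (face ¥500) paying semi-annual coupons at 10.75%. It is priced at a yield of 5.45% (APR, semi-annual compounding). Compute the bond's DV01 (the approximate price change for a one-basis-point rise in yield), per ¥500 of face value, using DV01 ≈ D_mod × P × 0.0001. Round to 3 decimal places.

¥0.099

Periodic yield y = 0.02725.
  t   CF        PV=CF/(1+0.02725)^t    t·PV
  1       26.875        26.1621        26.1621
  2       26.875        25.4681        50.9362
  3       26.875        24.7925        74.3774
  4      526.875       473.1545     1,892.6181
  Σ                    549.5772     2,044.0938
P = 549.5772; D_Mac = 3.71939 half-year periods = 1.85970 yrs; D_mod = 1.81036 yrs.
DV01 ≈ 1.81036 × 549.5772 × 0.0001 = 0.099493.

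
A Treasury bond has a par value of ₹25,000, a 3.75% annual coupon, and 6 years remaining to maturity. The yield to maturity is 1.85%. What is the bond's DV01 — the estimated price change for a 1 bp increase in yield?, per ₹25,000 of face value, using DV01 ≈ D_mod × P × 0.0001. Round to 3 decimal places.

Periodic yield y = 0.0185.
  t   CF        PV=CF/(1+0.0185)^t    t·PV
  1       937.50       920.4713       920.4713
  2       937.50       903.7519     1,807.5037
  3       937.50       887.3362     2,662.0085
  4       937.50       871.2186     3,484.8744
  5       937.50       855.3938     4,276.9691
  6    25,937.50    23,236.0292   139,416.1754
  Σ                 27,674.2010   152,568.0024
P = 27,674.2010; D_Mac = 5.51300 yrs; D_mod = 5.41287 yrs.
DV01 ≈ 5.41287 × 27,674.2010 × 0.0001 = 14.979676.

₹14.980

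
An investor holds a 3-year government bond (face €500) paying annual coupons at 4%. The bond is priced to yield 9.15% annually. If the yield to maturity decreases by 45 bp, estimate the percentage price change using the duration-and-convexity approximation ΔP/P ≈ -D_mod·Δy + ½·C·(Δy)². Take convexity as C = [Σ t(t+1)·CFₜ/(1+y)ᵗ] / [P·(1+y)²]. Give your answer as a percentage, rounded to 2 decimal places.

With y = 0.0915:
  t   CF        PV=CF/(1+0.0915)^t    t·PV        t(t+1)·PV
  1        20.00        18.3234        18.3234          36.6468
  2        20.00        16.7874        33.5747         100.7242
  3       520.00       399.8822     1,199.6467       4,798.5870
  Σ                    434.9930     1,251.5449       4,935.9580
P = 434.9930; D_Mac = 2.87716 yrs; D_mod = 2.63597 yrs; C = 9.52449.
Duration effect: -2.63597 × (-0.0045) = +0.011862
Convexity effect: 0.5 × 9.52449 × (-0.0045)² = +0.0000964
ΔP/P ≈ +0.011862 + 0.0000964 = +0.011958 = +1.1958%.

+1.20%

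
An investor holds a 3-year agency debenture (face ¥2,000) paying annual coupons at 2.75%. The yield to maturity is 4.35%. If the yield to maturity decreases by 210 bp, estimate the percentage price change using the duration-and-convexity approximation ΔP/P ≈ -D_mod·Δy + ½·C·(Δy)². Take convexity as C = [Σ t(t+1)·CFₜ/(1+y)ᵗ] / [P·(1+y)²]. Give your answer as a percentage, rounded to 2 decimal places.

+6.11%

With y = 0.0435:
  t   CF        PV=CF/(1+0.0435)^t    t·PV        t(t+1)·PV
  1        55.00        52.7072        52.7072         105.4145
  2        55.00        50.5100       101.0201         303.0603
  3     2,055.00     1,808.5664     5,425.6993      21,702.7972
  Σ                  1,911.7837     5,579.4266      22,111.2720
P = 1,911.7837; D_Mac = 2.91844 yrs; D_mod = 2.79678 yrs; C = 10.62160.
Duration effect: -2.79678 × (-0.021) = +0.058732
Convexity effect: 0.5 × 10.62160 × (-0.021)² = +0.0023421
ΔP/P ≈ +0.058732 + 0.0023421 = +0.061074 = +6.1074%.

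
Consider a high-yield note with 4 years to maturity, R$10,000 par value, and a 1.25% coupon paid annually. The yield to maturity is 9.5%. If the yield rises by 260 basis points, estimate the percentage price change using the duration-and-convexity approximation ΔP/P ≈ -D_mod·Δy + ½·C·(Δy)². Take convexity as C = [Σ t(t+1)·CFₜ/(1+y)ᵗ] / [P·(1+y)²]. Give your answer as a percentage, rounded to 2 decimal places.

With y = 0.095:
  t   CF        PV=CF/(1+0.095)^t    t·PV        t(t+1)·PV
  1       125.00       114.1553       114.1553         228.3105
  2       125.00       104.2514       208.5027         625.5082
  3       125.00        95.2067       285.6202       1,142.4808
  4    10,125.00     7,042.6897    28,170.7589     140,853.7944
  Σ                  7,356.3031    28,779.0371     142,850.0939
P = 7,356.3031; D_Mac = 3.91216 yrs; D_mod = 3.57275 yrs; C = 16.19544.
Duration effect: -3.57275 × (+0.026) = -0.092891
Convexity effect: 0.5 × 16.19544 × (0.026)² = +0.0054741
ΔP/P ≈ -0.092891 + 0.0054741 = -0.087417 = -8.7417%.

-8.74%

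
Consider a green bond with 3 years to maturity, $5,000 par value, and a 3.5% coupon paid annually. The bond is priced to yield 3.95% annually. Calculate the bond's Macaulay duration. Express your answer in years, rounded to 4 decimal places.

Periodic yield y = 0.0395. Discount each cash flow and weight by its year:
  t   CF        PV=CF/(1+0.0395)^t    t·PV
  1       175.00       168.3502       168.3502
  2       175.00       161.9530       323.9060
  3     5,175.00     4,607.1980    13,821.5939
  Σ                  4,937.5012    14,313.8501
Price P = Σ PV = 4,937.5012.
Macaulay duration = Σ(t·PV) / P = 14,313.8501 / 4,937.5012 = 2.89901 years.

2.8990 years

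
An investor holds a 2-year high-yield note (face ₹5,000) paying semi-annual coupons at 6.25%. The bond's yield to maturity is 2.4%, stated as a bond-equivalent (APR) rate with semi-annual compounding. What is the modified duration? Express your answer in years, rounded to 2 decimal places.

1.89 years

Periodic yield y = 0.012. First find Macaulay duration:
  t   CF        PV=CF/(1+0.012)^t    t·PV
  1       156.25       154.3972       154.3972
  2       156.25       152.5664       305.1329
  3       156.25       150.7573       452.2720
  4     5,156.25     4,916.0005    19,664.0019
  Σ                  5,373.7215    20,575.8040
P = 5,373.7215; Macaulay duration = 20,575.8040 / 5,373.7215 = 3.82897 half-year periods = 1.91448 years.
Modified duration = D_Mac / (1 + y) = 1.91448 / 1.012 = 1.89178 years.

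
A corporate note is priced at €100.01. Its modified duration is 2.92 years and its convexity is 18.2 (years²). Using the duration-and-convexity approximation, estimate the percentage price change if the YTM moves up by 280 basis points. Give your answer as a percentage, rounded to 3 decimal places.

Duration effect: -D_mod·Δy = -2.92 × (+0.028) = -0.081760
Convexity effect: ½·C·(Δy)² = 0.5 × 18.2 × (0.028)² = +0.0071344
ΔP/P ≈ -0.081760 + 0.0071344 = -0.0746256
= -7.46256%.

-7.463%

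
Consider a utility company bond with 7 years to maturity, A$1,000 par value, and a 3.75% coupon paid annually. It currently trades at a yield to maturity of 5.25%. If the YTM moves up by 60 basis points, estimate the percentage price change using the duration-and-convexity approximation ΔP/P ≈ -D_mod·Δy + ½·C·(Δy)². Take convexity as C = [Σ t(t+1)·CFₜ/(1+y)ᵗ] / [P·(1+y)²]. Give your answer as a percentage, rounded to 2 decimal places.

With y = 0.0525:
  t   CF        PV=CF/(1+0.0525)^t    t·PV        t(t+1)·PV
  1        37.50        35.6295        35.6295          71.2589
  2        37.50        33.8522        67.7044         203.1133
  3        37.50        32.1636        96.4909         385.9635
  4        37.50        30.5593       122.2370         611.1852
  5        37.50        29.0349       145.1746         871.0478
  6        37.50        27.5866       165.5198       1,158.6384
  7     1,037.50       725.1592     5,076.1145      40,608.9164
  Σ                    913.9853     5,708.8708      43,910.1235
P = 913.9853; D_Mac = 6.24613 yrs; D_mod = 5.93456 yrs; C = 43.36918.
Duration effect: -5.93456 × (+0.006) = -0.035607
Convexity effect: 0.5 × 43.36918 × (0.006)² = +0.0007806
ΔP/P ≈ -0.035607 + 0.0007806 = -0.034827 = -3.4827%.

-3.48%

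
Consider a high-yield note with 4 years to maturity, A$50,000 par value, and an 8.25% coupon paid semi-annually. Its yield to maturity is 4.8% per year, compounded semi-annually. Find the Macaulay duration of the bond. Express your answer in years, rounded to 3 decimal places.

Periodic yield y = 0.024. Discount each cash flow and weight by its period:
  t   CF        PV=CF/(1+0.024)^t    t·PV
  1     2,062.50     2,014.1602     2,014.1602
  2     2,062.50     1,966.9533     3,933.9066
  3     2,062.50     1,920.8528     5,762.5584
  4     2,062.50     1,875.8328     7,503.3313
  5     2,062.50     1,831.8680     9,159.3400
  6     2,062.50     1,788.9336    10,733.6015
  7     2,062.50     1,747.0055    12,229.0382
  8    52,062.50    43,065.0906   344,520.7251
  Σ                 56,210.6967   395,856.6612
Price P = Σ PV = 56,210.6967.
Macaulay duration = Σ(t·PV) / P = 395,856.6612 / 56,210.6967 = 7.04237 half-year periods.
In years: 7.04237 / 2 = 3.52119 years.

3.521 years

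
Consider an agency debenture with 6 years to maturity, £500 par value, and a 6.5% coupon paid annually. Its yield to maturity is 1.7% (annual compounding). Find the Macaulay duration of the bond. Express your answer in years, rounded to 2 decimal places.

5.26 years

Periodic yield y = 0.017. Discount each cash flow and weight by its year:
  t   CF        PV=CF/(1+0.017)^t    t·PV
  1        32.50        31.9567        31.9567
  2        32.50        31.4226        62.8451
  3        32.50        30.8973        92.6919
  4        32.50        30.3808       121.5233
  5        32.50        29.8730       149.3649
  6       532.50       481.2757     2,887.6539
  Σ                    635.8060     3,346.0359
Price P = Σ PV = 635.8060.
Macaulay duration = Σ(t·PV) / P = 3,346.0359 / 635.8060 = 5.26267 years.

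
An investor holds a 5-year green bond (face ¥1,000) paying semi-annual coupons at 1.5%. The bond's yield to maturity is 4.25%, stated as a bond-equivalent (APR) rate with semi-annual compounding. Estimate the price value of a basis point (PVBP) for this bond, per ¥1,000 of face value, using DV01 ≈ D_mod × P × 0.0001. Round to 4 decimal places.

¥0.4142

Periodic yield y = 0.02125.
  t   CF        PV=CF/(1+0.02125)^t    t·PV
  1         7.50         7.3439         7.3439
  2         7.50         7.1911        14.3823
  3         7.50         7.0415        21.1245
  4         7.50         6.8950        27.5799
  5         7.50         6.7515        33.7576
  6         7.50         6.6110        39.6662
  7         7.50         6.4735        45.3143
  8         7.50         6.3388        50.7101
  9         7.50         6.2069        55.8618
  10    1,007.50       816.4402     8,164.4016
  Σ                    877.2933     8,460.1421
P = 877.2933; D_Mac = 9.64346 half-year periods = 4.82173 yrs; D_mod = 4.72140 yrs.
DV01 ≈ 4.72140 × 877.2933 × 0.0001 = 0.414205.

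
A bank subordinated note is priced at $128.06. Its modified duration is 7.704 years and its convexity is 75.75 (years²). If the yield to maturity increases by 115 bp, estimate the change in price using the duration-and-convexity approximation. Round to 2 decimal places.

-$10.70

Duration effect: -D_mod·Δy = -7.704 × (+0.0115) = -0.088596
Convexity effect: ½·C·(Δy)² = 0.5 × 75.75 × (0.0115)² = +0.00500896875
ΔP/P ≈ -0.088596 + 0.00500896875 = -0.08358703125
ΔP ≈ 128.06 × (-0.08358703125) = -10.704155221875.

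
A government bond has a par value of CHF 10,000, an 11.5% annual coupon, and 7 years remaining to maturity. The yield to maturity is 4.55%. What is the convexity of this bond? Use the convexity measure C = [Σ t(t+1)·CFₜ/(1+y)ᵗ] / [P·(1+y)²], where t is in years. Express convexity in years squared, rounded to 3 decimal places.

36.478

With y = 0.0455:
  t   CF        PV=CF/(1+0.0455)^t    t·PV        t(t+1)·PV
  1     1,150.00     1,099.9522     1,099.9522       2,199.9044
  2     1,150.00     1,052.0824     2,104.1649       6,312.4946
  3     1,150.00     1,006.2960     3,018.8879      12,075.5515
  4     1,150.00       962.5021     3,850.0085      19,250.0423
  5     1,150.00       920.6142     4,603.0708      27,618.4251
  6     1,150.00       880.5492     5,283.2951      36,983.0656
  7    11,150.00     8,165.9479    57,161.6356     457,293.0851
  Σ                 14,087.9440    77,121.0149     561,732.5685
P = 14,087.9440.
Convexity = Σ t(t+1)·PV / [P·(1+y)²] = 561,732.5685 / (14,087.9440 × 1.093070) = 36.47824.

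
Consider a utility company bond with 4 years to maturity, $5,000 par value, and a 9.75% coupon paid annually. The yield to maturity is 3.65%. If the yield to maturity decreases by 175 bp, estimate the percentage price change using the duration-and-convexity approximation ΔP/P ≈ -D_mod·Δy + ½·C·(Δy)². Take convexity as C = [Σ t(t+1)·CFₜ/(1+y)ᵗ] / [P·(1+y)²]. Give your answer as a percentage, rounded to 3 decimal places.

With y = 0.0365:
  t   CF        PV=CF/(1+0.0365)^t    t·PV        t(t+1)·PV
  1       487.50       470.3329       470.3329         940.6657
  2       487.50       453.7702       907.5405       2,722.6214
  3       487.50       437.7909     1,313.3726       5,253.4904
  4     5,487.50     4,754.4174    19,017.6696      95,088.3482
  Σ                  6,116.3114    21,708.9156     104,005.1258
P = 6,116.3114; D_Mac = 3.54935 yrs; D_mod = 3.42436 yrs; C = 15.82802.
Duration effect: -3.42436 × (-0.0175) = +0.059926
Convexity effect: 0.5 × 15.82802 × (-0.0175)² = +0.0024237
ΔP/P ≈ +0.059926 + 0.0024237 = +0.062350 = +6.2350%.

+6.235%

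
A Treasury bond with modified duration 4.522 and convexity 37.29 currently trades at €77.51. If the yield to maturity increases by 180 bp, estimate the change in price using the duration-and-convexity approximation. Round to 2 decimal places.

Duration effect: -D_mod·Δy = -4.522 × (+0.018) = -0.081396
Convexity effect: ½·C·(Δy)² = 0.5 × 37.29 × (0.018)² = +0.00604098
ΔP/P ≈ -0.081396 + 0.00604098 = -0.07535502
ΔP ≈ 77.51 × (-0.07535502) = -5.8407676002.

-€5.84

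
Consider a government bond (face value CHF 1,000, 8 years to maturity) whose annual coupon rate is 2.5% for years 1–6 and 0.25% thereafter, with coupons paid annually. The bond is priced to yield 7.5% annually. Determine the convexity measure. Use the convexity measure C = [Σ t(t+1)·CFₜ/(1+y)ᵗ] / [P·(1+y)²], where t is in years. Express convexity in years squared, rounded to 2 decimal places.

With y = 0.075:
  t   CF        PV=CF/(1+0.075)^t    t·PV        t(t+1)·PV
  1        25.00        23.2558        23.2558          46.5116
  2        25.00        21.6333        43.2666         129.7999
  3        25.00        20.1240        60.3720         241.4882
  4        25.00        18.7200        74.8801         374.4003
  5        25.00        17.4140        87.0698         522.4190
  6        25.00        16.1990        97.1942         680.3596
  7         2.50         1.5069        10.5482          84.3857
  8     1,002.50       562.1040     4,496.8319      40,471.4872
  Σ                    680.9570     4,893.4187      42,550.8514
P = 680.9570.
Convexity = Σ t(t+1)·PV / [P·(1+y)²] = 42,550.8514 / (680.9570 × 1.155625) = 54.07190.

54.07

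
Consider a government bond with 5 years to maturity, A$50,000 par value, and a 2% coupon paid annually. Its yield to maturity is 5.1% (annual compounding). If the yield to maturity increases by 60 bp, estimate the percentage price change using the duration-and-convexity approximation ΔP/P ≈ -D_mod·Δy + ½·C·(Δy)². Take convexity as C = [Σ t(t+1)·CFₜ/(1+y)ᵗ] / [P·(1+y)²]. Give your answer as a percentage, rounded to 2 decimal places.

With y = 0.051:
  t   CF        PV=CF/(1+0.051)^t    t·PV        t(t+1)·PV
  1     1,000.00       951.4748       951.4748       1,902.9496
  2     1,000.00       905.3043     1,810.6085       5,431.8256
  3     1,000.00       861.3742     2,584.1226      10,336.4902
  4     1,000.00       819.5758     3,278.3033      16,391.5164
  5    51,000.00    39,770.0920   198,850.4601   1,193,102.7609
  Σ                 43,307.8211   207,474.9693   1,227,165.5426
P = 43,307.8211; D_Mac = 4.79070 yrs; D_mod = 4.55823 yrs; C = 25.65260.
Duration effect: -4.55823 × (+0.006) = -0.027349
Convexity effect: 0.5 × 25.65260 × (0.006)² = +0.0004617
ΔP/P ≈ -0.027349 + 0.0004617 = -0.026888 = -2.6888%.

-2.69%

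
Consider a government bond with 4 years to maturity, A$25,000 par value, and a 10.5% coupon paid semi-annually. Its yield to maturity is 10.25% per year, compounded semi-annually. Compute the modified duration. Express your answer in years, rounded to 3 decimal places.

Periodic yield y = 0.05125. First find Macaulay duration:
  t   CF        PV=CF/(1+0.05125)^t    t·PV
  1     1,312.50     1,248.5137     1,248.5137
  2     1,312.50     1,187.6468     2,375.2936
  3     1,312.50     1,129.7472     3,389.2417
  4     1,312.50     1,074.6704     4,298.6815
  5     1,312.50     1,022.2786     5,111.3930
  6     1,312.50       972.4410     5,834.6460
  7     1,312.50       925.0331     6,475.2314
  8    26,312.50    17,640.6280   141,125.0243
  Σ                 25,200.9587   169,858.0250
P = 25,200.9587; Macaulay duration = 169,858.0250 / 25,200.9587 = 6.74014 half-year periods = 3.37007 years.
Modified duration = D_Mac / (1 + y) = 3.37007 / 1.05125 = 3.20577 years.

3.206 years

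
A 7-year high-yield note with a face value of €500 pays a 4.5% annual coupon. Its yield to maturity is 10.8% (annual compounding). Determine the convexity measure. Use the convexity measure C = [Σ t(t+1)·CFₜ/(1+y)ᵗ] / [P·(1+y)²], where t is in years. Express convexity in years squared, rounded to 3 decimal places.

With y = 0.108:
  t   CF        PV=CF/(1+0.108)^t    t·PV        t(t+1)·PV
  1        22.50        20.3069        20.3069          40.6137
  2        22.50        18.3275        36.6550         109.9649
  3        22.50        16.5411        49.6232         198.4927
  4        22.50        14.9288        59.7150         298.5750
  5        22.50        13.4736        67.3680         404.2081
  6        22.50        12.1603        72.9617         510.7322
  7       522.50       254.8637     1,784.0459      14,272.3668
  Σ                    350.6017     2,090.6756      15,834.9534
P = 350.6017.
Convexity = Σ t(t+1)·PV / [P·(1+y)²] = 15,834.9534 / (350.6017 × 1.227664) = 36.78944.

36.789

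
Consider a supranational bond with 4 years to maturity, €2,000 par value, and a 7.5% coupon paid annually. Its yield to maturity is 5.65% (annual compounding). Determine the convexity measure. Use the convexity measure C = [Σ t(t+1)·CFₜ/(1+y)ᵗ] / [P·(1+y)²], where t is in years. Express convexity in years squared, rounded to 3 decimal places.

15.623

With y = 0.0565:
  t   CF        PV=CF/(1+0.0565)^t    t·PV        t(t+1)·PV
  1       150.00       141.9782       141.9782         283.9565
  2       150.00       134.3855       268.7709         806.3127
  3       150.00       127.1987       381.5962       1,526.3847
  4     2,150.00     1,725.6807     6,902.7230      34,513.6150
  Σ                  2,129.2432     7,695.0683      37,130.2688
P = 2,129.2432.
Convexity = Σ t(t+1)·PV / [P·(1+y)²] = 37,130.2688 / (2,129.2432 × 1.116192) = 15.62298.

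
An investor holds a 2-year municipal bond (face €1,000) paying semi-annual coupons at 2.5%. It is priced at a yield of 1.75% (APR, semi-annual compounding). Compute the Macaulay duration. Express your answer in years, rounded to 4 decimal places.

Periodic yield y = 0.00875. Discount each cash flow and weight by its period:
  t   CF        PV=CF/(1+0.00875)^t    t·PV
  1        12.50        12.3916        12.3916
  2        12.50        12.2841        24.5682
  3        12.50        12.1775        36.5326
  4     1,012.50       977.8243     3,911.2973
  Σ                  1,014.6775     3,984.7897
Price P = Σ PV = 1,014.6775.
Macaulay duration = Σ(t·PV) / P = 3,984.7897 / 1,014.6775 = 3.92715 half-year periods.
In years: 3.92715 / 2 = 1.96357 years.

1.9636 years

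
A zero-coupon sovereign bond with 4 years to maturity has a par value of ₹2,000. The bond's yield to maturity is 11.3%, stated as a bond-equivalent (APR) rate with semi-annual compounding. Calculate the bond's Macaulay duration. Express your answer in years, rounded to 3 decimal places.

4.000 years

A zero-coupon bond has a single cash flow at maturity, so its Macaulay duration equals its maturity: 4 years.
(Equivalently: 8 semi-annual periods ÷ 2 = 4 years.)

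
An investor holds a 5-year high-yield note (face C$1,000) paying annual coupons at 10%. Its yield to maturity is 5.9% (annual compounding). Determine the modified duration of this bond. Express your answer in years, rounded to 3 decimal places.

Periodic yield y = 0.059. First find Macaulay duration:
  t   CF        PV=CF/(1+0.059)^t    t·PV
  1       100.00        94.4287        94.4287
  2       100.00        89.1678       178.3356
  3       100.00        84.2000       252.6000
  4       100.00        79.5090       318.0359
  5     1,100.00       825.8723     4,129.3614
  Σ                  1,173.1778     4,972.7616
P = 1,173.1778; Macaulay duration = 4,972.7616 / 1,173.1778 = 4.23871 years.
Modified duration = D_Mac / (1 + y) = 4.23871 / 1.059 = 4.00256 years.

4.003 years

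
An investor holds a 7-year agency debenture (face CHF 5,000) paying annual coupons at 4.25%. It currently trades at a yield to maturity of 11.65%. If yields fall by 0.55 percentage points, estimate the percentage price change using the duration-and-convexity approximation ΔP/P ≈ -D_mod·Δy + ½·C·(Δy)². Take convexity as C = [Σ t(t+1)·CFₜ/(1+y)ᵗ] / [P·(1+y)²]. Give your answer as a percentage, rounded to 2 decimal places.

+3.00%

With y = 0.1165:
  t   CF        PV=CF/(1+0.1165)^t    t·PV        t(t+1)·PV
  1       212.50       190.3269       190.3269         380.6538
  2       212.50       170.4675       340.9349       1,022.8047
  3       212.50       152.6802       458.0406       1,832.1625
  4       212.50       136.7490       546.9958       2,734.9792
  5       212.50       122.4800       612.4002       3,674.4010
  6       212.50       109.7000       658.1999       4,607.3994
  7     5,212.50     2,410.0995    16,870.6966     134,965.5731
  Σ                  3,292.5031    19,677.5950     149,217.9737
P = 3,292.5031; D_Mac = 5.97648 yrs; D_mod = 5.35287 yrs; C = 36.35612.
Duration effect: -5.35287 × (-0.0055) = +0.029441
Convexity effect: 0.5 × 36.35612 × (-0.0055)² = +0.0005499
ΔP/P ≈ +0.029441 + 0.0005499 = +0.029991 = +2.9991%.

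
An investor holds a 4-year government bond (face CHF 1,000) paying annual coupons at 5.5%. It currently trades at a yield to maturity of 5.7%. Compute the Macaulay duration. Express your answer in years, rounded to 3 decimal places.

3.697 years

Periodic yield y = 0.057. Discount each cash flow and weight by its year:
  t   CF        PV=CF/(1+0.057)^t    t·PV
  1        55.00        52.0341        52.0341
  2        55.00        49.2281        98.4561
  3        55.00        46.5734       139.7201
  4     1,055.00       845.1864     3,380.7457
  Σ                    993.0219     3,670.9560
Price P = Σ PV = 993.0219.
Macaulay duration = Σ(t·PV) / P = 3,670.9560 / 993.0219 = 3.69675 years.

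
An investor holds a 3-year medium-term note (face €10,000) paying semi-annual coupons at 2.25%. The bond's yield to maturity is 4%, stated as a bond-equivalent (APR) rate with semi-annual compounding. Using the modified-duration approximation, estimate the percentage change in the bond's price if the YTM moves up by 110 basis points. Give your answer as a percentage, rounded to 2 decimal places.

Periodic yield y = 0.02. Modified duration first:
  t   CF        PV=CF/(1+0.02)^t    t·PV
  1       112.50       110.2941       110.2941
  2       112.50       108.1315       216.2630
  3       112.50       106.0113       318.0338
  4       112.50       103.9326       415.7304
  5       112.50       101.8947       509.4736
  6    10,112.50     8,979.6106    53,877.6636
  Σ                  9,509.8748    55,447.4585
P = 9,509.8748; D_Mac = 5.83051 half-year periods = 2.91526 yrs; D_mod = 2.91526/(1+0.02) = 2.85810 yrs.
ΔP/P ≈ -D_mod · Δy = -2.85810 × (+0.011) = -0.031439 = -3.1439%.

-3.14%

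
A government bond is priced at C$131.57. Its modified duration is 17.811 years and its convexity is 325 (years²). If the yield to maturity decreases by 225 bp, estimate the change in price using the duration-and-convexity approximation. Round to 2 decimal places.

Duration effect: -D_mod·Δy = -17.811 × (-0.0225) = +0.4007475
Convexity effect: ½·C·(Δy)² = 0.5 × 325 × (-0.0225)² = +0.082265625
ΔP/P ≈ +0.4007475 + 0.082265625 = +0.483013125
ΔP ≈ 131.57 × (+0.483013125) = +63.55003685625.

+C$63.55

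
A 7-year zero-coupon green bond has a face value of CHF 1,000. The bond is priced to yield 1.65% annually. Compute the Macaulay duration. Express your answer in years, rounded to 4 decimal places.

A zero-coupon bond has a single cash flow at maturity, so its Macaulay duration equals its maturity: 7 years.

7.0000 years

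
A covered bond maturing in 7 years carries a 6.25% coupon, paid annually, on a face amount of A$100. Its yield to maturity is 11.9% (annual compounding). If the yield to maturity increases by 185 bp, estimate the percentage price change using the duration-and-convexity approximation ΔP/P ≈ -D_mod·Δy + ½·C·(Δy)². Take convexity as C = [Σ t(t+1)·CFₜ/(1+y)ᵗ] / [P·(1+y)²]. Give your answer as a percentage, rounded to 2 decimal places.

With y = 0.119:
  t   CF        PV=CF/(1+0.119)^t    t·PV        t(t+1)·PV
  1         6.25         5.5853         5.5853          11.1707
  2         6.25         4.9914         9.9827          29.9482
  3         6.25         4.4606        13.3817          53.5268
  4         6.25         3.9862        15.9448          79.7241
  5         6.25         3.5623        17.8115         106.8688
  6         6.25         3.1835        19.1008         133.7054
  7       106.25        48.3636       338.5450       2,708.3598
  Σ                     74.1328       420.3518       3,123.3037
P = 74.1328; D_Mac = 5.67025 yrs; D_mod = 5.06725 yrs; C = 33.64679.
Duration effect: -5.06725 × (+0.0185) = -0.093744
Convexity effect: 0.5 × 33.64679 × (0.0185)² = +0.0057578
ΔP/P ≈ -0.093744 + 0.0057578 = -0.087986 = -8.7986%.

-8.80%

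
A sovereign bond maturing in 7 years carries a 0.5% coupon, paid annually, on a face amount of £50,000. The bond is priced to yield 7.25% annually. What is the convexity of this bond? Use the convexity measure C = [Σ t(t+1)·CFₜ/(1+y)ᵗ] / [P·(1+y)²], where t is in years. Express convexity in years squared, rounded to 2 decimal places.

With y = 0.0725:
  t   CF        PV=CF/(1+0.0725)^t    t·PV        t(t+1)·PV
  1       250.00       233.1002       233.1002         466.2005
  2       250.00       217.3429       434.6857       1,304.0572
  3       250.00       202.6507       607.9521       2,431.8084
  4       250.00       188.9517       755.8068       3,779.0340
  5       250.00       176.1787       880.8937       5,285.3623
  6       250.00       164.2692       985.6153       6,899.3074
  7    50,250.00    30,786.1202   215,502.8411   1,724,022.7289
  Σ                 31,968.6136   219,400.8950   1,744,188.4986
P = 31,968.6136.
Convexity = Σ t(t+1)·PV / [P·(1+y)²] = 1,744,188.4986 / (31,968.6136 × 1.150256) = 47.43239.

47.43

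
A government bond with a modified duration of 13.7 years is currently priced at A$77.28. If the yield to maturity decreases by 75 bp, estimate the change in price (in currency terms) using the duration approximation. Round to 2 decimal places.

Duration approximation: ΔP/P ≈ -D_mod · Δy = -13.7 × (-0.0075) = +0.102750.
ΔP ≈ 77.28 × (+0.102750) = +7.94052.

+A$7.94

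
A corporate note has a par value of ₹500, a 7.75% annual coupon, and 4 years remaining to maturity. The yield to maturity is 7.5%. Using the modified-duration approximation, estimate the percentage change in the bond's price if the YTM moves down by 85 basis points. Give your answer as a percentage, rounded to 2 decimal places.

Periodic yield y = 0.075. Modified duration first:
  t   CF        PV=CF/(1+0.075)^t    t·PV
  1        38.75        36.0465        36.0465
  2        38.75        33.5316        67.0633
  3        38.75        31.1922        93.5767
  4       538.75       403.4163     1,613.6651
  Σ                    504.1867     1,810.3516
P = 504.1867; D_Mac = 3.59064 yrs; D_mod = 3.59064/(1+0.075) = 3.34013 yrs.
ΔP/P ≈ -D_mod · Δy = -3.34013 × (-0.0085) = +0.028391 = +2.8391%.

+2.84%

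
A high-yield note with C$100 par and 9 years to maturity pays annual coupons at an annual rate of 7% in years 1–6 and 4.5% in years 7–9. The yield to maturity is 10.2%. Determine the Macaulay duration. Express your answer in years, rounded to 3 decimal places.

Periodic yield y = 0.102. Discount each cash flow and weight by its year:
  t   CF        PV=CF/(1+0.102)^t    t·PV
  1         7.00         6.3521         6.3521
  2         7.00         5.7641        11.5283
  3         7.00         5.2306        15.6919
  4         7.00         4.7465        18.9859
  5         7.00         4.3072        21.5358
  6         7.00         3.9085        23.4509
  7         4.50         2.2800        15.9602
  8         4.50         2.0690        16.5520
  9       104.50        43.5995       392.3959
  Σ                     78.2575       522.4529
Price P = Σ PV = 78.2575.
Macaulay duration = Σ(t·PV) / P = 522.4529 / 78.2575 = 6.67607 years.

6.676 years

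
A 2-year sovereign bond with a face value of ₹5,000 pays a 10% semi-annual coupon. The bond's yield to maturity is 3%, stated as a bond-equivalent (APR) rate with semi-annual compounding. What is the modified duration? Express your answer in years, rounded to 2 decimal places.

1.84 years

Periodic yield y = 0.015. First find Macaulay duration:
  t   CF        PV=CF/(1+0.015)^t    t·PV
  1       250.00       246.3054       246.3054
  2       250.00       242.6654       485.3309
  3       250.00       239.0792       717.2377
  4     5,250.00     4,946.4672    19,785.8688
  Σ                  5,674.5173    21,234.7429
P = 5,674.5173; Macaulay duration = 21,234.7429 / 5,674.5173 = 3.74212 half-year periods = 1.87106 years.
Modified duration = D_Mac / (1 + y) = 1.87106 / 1.015 = 1.84341 years.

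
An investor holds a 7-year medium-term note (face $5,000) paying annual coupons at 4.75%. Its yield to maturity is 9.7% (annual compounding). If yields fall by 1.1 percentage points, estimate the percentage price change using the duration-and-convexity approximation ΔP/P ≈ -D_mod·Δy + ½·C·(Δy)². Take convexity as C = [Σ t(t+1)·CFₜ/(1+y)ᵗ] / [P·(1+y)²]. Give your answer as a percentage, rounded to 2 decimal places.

With y = 0.097:
  t   CF        PV=CF/(1+0.097)^t    t·PV        t(t+1)·PV
  1       237.50       216.4995       216.4995         432.9991
  2       237.50       197.3560       394.7120       1,184.1361
  3       237.50       179.9052       539.7156       2,158.8625
  4       237.50       163.9975       655.9898       3,279.9491
  5       237.50       149.4963       747.4816       4,484.8893
  6       237.50       136.2774       817.6644       5,723.6509
  7     5,237.50     2,739.5400    19,176.7799     153,414.2389
  Σ                  3,783.0719    22,548.8428     170,678.7259
P = 3,783.0719; D_Mac = 5.96046 yrs; D_mod = 5.43342 yrs; C = 37.49053.
Duration effect: -5.43342 × (-0.011) = +0.059768
Convexity effect: 0.5 × 37.49053 × (-0.011)² = +0.0022682
ΔP/P ≈ +0.059768 + 0.0022682 = +0.062036 = +6.2036%.

+6.20%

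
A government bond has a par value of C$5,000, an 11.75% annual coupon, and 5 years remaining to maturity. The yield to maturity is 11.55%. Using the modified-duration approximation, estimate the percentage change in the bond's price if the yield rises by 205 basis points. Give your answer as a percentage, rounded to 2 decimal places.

Periodic yield y = 0.1155. Modified duration first:
  t   CF        PV=CF/(1+0.1155)^t    t·PV
  1       587.50       526.6697       526.6697
  2       587.50       472.1377       944.2755
  3       587.50       423.2521     1,269.7564
  4       587.50       379.4282     1,517.7127
  5     5,587.50     3,234.9656    16,174.8279
  Σ                  5,036.4533    20,433.2421
P = 5,036.4533; D_Mac = 4.05707 yrs; D_mod = 4.05707/(1+0.1155) = 3.63700 yrs.
ΔP/P ≈ -D_mod · Δy = -3.63700 × (+0.0205) = -0.074558 = -7.4558%.

-7.46%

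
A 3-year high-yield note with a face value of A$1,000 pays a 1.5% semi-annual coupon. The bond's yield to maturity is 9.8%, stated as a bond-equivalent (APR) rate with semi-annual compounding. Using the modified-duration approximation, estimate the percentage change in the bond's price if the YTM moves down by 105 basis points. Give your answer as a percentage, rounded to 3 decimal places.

Periodic yield y = 0.049. Modified duration first:
  t   CF        PV=CF/(1+0.049)^t    t·PV
  1         7.50         7.1497         7.1497
  2         7.50         6.8157        13.6314
  3         7.50         6.4973        19.4920
  4         7.50         6.1938        24.7753
  5         7.50         5.9045        29.5225
  6     1,007.50       756.1224     4,536.7346
  Σ                    788.6835     4,631.3055
P = 788.6835; D_Mac = 5.87220 half-year periods = 2.93610 yrs; D_mod = 2.93610/(1+0.049) = 2.79895 yrs.
ΔP/P ≈ -D_mod · Δy = -2.79895 × (-0.0105) = +0.029389 = +2.9389%.

+2.939%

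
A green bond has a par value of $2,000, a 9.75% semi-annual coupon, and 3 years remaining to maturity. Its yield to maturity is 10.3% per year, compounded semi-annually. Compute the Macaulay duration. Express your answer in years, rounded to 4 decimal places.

2.6696 years

Periodic yield y = 0.0515. Discount each cash flow and weight by its period:
  t   CF        PV=CF/(1+0.0515)^t    t·PV
  1        97.50        92.7247        92.7247
  2        97.50        88.1832       176.3665
  3        97.50        83.8642       251.5927
  4        97.50        79.7568       319.0270
  5        97.50        75.8505       379.2523
  6     2,097.50     1,551.8377     9,311.0264
  Σ                  1,972.2171    10,529.9896
Price P = Σ PV = 1,972.2171.
Macaulay duration = Σ(t·PV) / P = 10,529.9896 / 1,972.2171 = 5.33916 half-year periods.
In years: 5.33916 / 2 = 2.66958 years.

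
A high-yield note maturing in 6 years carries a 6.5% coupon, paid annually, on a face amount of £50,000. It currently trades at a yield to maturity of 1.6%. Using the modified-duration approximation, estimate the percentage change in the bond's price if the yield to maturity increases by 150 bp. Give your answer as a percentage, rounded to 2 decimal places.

Periodic yield y = 0.016. Modified duration first:
  t   CF        PV=CF/(1+0.016)^t    t·PV
  1     3,250.00     3,198.8189     3,198.8189
  2     3,250.00     3,148.4438     6,296.8876
  3     3,250.00     3,098.8620     9,296.5860
  4     3,250.00     3,050.0610    12,200.2441
  5     3,250.00     3,002.0286    15,010.1429
  6    53,250.00    48,412.4838   290,474.9026
  Σ                 63,910.6981   336,477.5821
P = 63,910.6981; D_Mac = 5.26481 yrs; D_mod = 5.26481/(1+0.016) = 5.18190 yrs.
ΔP/P ≈ -D_mod · Δy = -5.18190 × (+0.015) = -0.077728 = -7.7728%.

-7.77%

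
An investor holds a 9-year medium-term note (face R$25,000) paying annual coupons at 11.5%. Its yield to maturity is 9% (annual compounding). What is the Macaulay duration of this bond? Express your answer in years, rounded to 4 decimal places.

Periodic yield y = 0.09. Discount each cash flow and weight by its year:
  t   CF        PV=CF/(1+0.09)^t    t·PV
  1     2,875.00     2,637.6147     2,637.6147
  2     2,875.00     2,419.8300     4,839.6600
  3     2,875.00     2,220.0275     6,660.0825
  4     2,875.00     2,036.7225     8,146.8899
  5     2,875.00     1,868.5527     9,342.7637
  6     2,875.00     1,714.2686    10,285.6114
  7     2,875.00     1,572.7235    11,009.0642
  8     2,875.00     1,442.8656    11,542.9244
  9    27,875.00    12,834.4244   115,509.8192
  Σ                 28,747.0293   179,974.4299
Price P = Σ PV = 28,747.0293.
Macaulay duration = Σ(t·PV) / P = 179,974.4299 / 28,747.0293 = 6.26063 years.

6.2606 years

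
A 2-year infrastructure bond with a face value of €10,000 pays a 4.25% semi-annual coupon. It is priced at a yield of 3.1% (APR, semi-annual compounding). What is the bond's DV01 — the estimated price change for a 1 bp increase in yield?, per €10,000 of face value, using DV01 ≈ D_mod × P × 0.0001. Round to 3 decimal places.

Periodic yield y = 0.0155.
  t   CF        PV=CF/(1+0.0155)^t    t·PV
  1       212.50       209.2565       209.2565
  2       212.50       206.0626       412.1251
  3       212.50       202.9173       608.7520
  4    10,212.50     9,603.1201    38,412.4802
  Σ                 10,221.3565    39,642.6139
P = 10,221.3565; D_Mac = 3.87841 half-year periods = 1.93921 yrs; D_mod = 1.90961 yrs.
DV01 ≈ 1.90961 × 10,221.3565 × 0.0001 = 1.951877.

€1.952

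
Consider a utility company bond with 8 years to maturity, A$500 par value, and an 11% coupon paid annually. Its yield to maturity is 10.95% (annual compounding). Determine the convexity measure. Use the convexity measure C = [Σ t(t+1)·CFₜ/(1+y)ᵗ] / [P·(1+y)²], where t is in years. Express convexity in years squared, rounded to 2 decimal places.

36.76

With y = 0.1095:
  t   CF        PV=CF/(1+0.1095)^t    t·PV        t(t+1)·PV
  1        55.00        49.5719        49.5719          99.1438
  2        55.00        44.6795        89.3590         268.0769
  3        55.00        40.2699       120.8098         483.2390
  4        55.00        36.2956       145.1822         725.9111
  5        55.00        32.7134       163.5672         981.4031
  6        55.00        29.4848       176.9091       1,238.3635
  7        55.00        26.5749       186.0243       1,488.1941
  8       555.00       241.6988     1,933.5906      17,402.3151
  Σ                    501.2888     2,865.0139      22,686.6465
P = 501.2888.
Convexity = Σ t(t+1)·PV / [P·(1+y)²] = 22,686.6465 / (501.2888 × 1.230990) = 36.76442.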